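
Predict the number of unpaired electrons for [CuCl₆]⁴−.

Summing ligand charges against the −4 overall charge gives an oxidation state of +2 for copper.
Copper is a group-11 element; Cu(II) is therefore d⁹.
In an octahedral field the d⁹ configuration is t₂g⁶e_g³ (only one arrangement possible), giving 1 unpaired electron.

1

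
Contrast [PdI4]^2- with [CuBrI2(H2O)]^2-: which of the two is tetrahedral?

For [PdI4]^2-: Summing ligand charges against the −2 overall charge gives an oxidation state of +2 for palladium. Group 10 minus oxidation state 2 gives a d⁸ configuration. A 4d d⁸ ion has a large crystal-field splitting; square planar leaves the high-energy d_{x²−y²} orbital empty and maximises CFSE. → square planar.
For [CuBrI2(H2O)]^2-: Ligand charges: each bromide is −1; each iodide is −1; water is neutral. With an overall charge of −2 the copper centre must be in the +1 oxidation state. Copper is a group-11 element; Cu(I) is therefore d¹⁰. A d¹⁰ ion has no crystal-field stabilisation preference between square planar and tetrahedral, so four ligands adopt the sterically favoured tetrahedral geometry. → tetrahedral.

[CuBrI2(H2O)]^2-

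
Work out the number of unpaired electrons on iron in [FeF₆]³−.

Each fluoride is −1; balancing the −3 overall charge requires Fe(III).
Fe sits in group 8, so the d-electron count is 8 − 3 = 5.
The spin state decides the count: Fluoride is a weak-field ligand for a first-row metal, so the complex is high-spin.
An octahedral high-spin d⁵ ion is t₂g³e_g², giving 5 unpaired electrons.

5 unpaired electrons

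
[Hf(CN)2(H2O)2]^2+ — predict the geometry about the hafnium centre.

Summing ligand charges against the +2 overall charge gives an oxidation state of +4 for hafnium.
Hafnium is a group-4 element; Hf(IV) is therefore d⁰.
Coordination number: 4.
A d⁰ ion has no crystal-field stabilisation preference between square planar and tetrahedral, so four ligands adopt the sterically favoured tetrahedral geometry.

tetrahedral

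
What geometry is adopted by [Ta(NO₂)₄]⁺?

tetrahedral

Each nitro (N-bound nitrite) is −1; balancing the +1 overall charge requires Ta(V).
Group 5 minus oxidation state 5 gives a d⁰ configuration.
With 4 monodentate ligands the coordination number is 4.
A d⁰ ion has no crystal-field stabilisation preference between square planar and tetrahedral, so four ligands adopt the sterically favoured tetrahedral geometry.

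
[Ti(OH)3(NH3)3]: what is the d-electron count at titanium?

Ligand charges: each hydroxide is −1; ammonia is neutral. With an overall charge of 0 the titanium centre must be in the +3 oxidation state.
Group 4 minus oxidation state 3 gives a d¹ configuration.

d1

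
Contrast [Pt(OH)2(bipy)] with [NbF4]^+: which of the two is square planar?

[Pt(OH)2(bipy)]

For [Pt(OH)2(bipy)]: Summing ligand charges against the 0 overall charge gives an oxidation state of +2 for platinum. Platinum is a group-10 element; Pt(II) is therefore d⁸. A 5d d⁸ ion has a large crystal-field splitting; square planar leaves the high-energy d_{x²−y²} orbital empty and maximises CFSE. → square planar.
For [NbF4]^+: Ligand charges: each fluoride is −1. With an overall charge of +1 the niobium centre must be in the +5 oxidation state. Nb sits in group 5, so the d-electron count is 5 − 5 = 0. A d⁰ ion has no crystal-field stabilisation preference between square planar and tetrahedral, so four ligands adopt the sterically favoured tetrahedral geometry. → tetrahedral.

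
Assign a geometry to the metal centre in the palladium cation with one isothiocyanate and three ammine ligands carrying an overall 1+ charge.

square planar

Ligand charges: each isothiocyanate is −1; ammonia is neutral. With an overall charge of +1 the palladium centre must be in the +2 oxidation state.
Pd sits in group 10, so the d-electron count is 10 − 2 = 8.
With 4 monodentate ligands the coordination number is 4.
A 4d d⁸ ion has a large crystal-field splitting; square planar leaves the high-energy d_{x²−y²} orbital empty and maximises CFSE.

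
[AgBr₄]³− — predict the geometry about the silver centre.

tetrahedral

Ligand charges: each bromide is −1. With an overall charge of −3 the silver centre must be in the +1 oxidation state.
Ag sits in group 11, so the d-electron count is 11 − 1 = 10.
Coordination number: 4.
A d¹⁰ ion has no crystal-field stabilisation preference between square planar and tetrahedral, so four ligands adopt the sterically favoured tetrahedral geometry.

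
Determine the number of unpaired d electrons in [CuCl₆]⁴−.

Ligand charges: each chloride is −1. With an overall charge of −4 the copper centre must be in the +2 oxidation state.
Copper is a group-11 element; Cu(II) is therefore d⁹.
In an octahedral field the d⁹ configuration is t₂g⁶e_g³ (only one arrangement possible), giving 1 unpaired electron.

1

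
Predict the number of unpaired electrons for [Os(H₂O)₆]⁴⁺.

2

Water is neutral; balancing the +4 overall charge requires Os(IV).
Group 8 minus oxidation state 4 gives a d⁴ configuration.
The spin state decides the count: a 5d ion has a large Δₒ and is invariably low-spin.
An octahedral low-spin d⁴ ion is t₂g⁴e_g⁰, giving 2 unpaired electrons.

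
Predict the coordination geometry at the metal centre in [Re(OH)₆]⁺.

Ligand charges: each hydroxide is −1. With an overall charge of +1 the rhenium centre must be in the +7 oxidation state.
Group 7 minus oxidation state 7 gives a d⁰ configuration.
Coordination number: 6.
Six donors around a single metal centre give an octahedral coordination sphere.

octahedral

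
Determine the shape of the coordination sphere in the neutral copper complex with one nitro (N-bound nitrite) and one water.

linear

Ligand charges: each nitro (N-bound nitrite) is −1; water is neutral. With an overall charge of 0 the copper centre must be in the +1 oxidation state.
Copper is a group-11 element; Cu(I) is therefore d¹⁰.
With 2 monodentate ligands the coordination number is 2.
A d¹⁰ ion with only two ligands adopts a linear arrangement (sp hybridisation; no CFSE preference).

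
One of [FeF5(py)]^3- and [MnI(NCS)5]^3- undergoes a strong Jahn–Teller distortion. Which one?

[FeF5(py)]^3-: Each fluoride is −1; pyridine is neutral; balancing the −3 overall charge requires Fe(II). Group 8 minus oxidation state 2 gives a d⁶ configuration. Fluoride is a weak-field ligand for a first-row metal, so the complex is high-spin. The d⁶ configuration leaves the e_g set evenly filled (or empty) — no strong Jahn–Teller driving force.
[MnI(NCS)5]^3-: Each iodide is −1; each isothiocyanate is −1; balancing the −3 overall charge requires Mn(III). Mn sits in group 7, so the d-electron count is 7 − 3 = 4. Iodide and isothiocyanate are weak-field ligands for a first-row metal, so the complex is high-spin. The t₂g³e_g¹ (high-spin) configuration has an unevenly filled e_g set; the Jahn–Teller theorem predicts a tetragonal distortion (typically axial elongation) to lift the degeneracy.

[MnI(NCS)5]^3-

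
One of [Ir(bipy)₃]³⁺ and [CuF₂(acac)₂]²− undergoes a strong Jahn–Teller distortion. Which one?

[Ir(bipy)₃]³⁺: Ligand charges: 2,2′-bipyridine is neutral. With an overall charge of +3 the iridium centre must be in the +3 oxidation state. Ir sits in group 9, so the d-electron count is 9 − 3 = 6. A 5d ion has a large Δₒ and is invariably low-spin. The d⁶ configuration leaves the e_g set evenly filled (or empty) — no strong Jahn–Teller driving force.
[CuF₂(acac)₂]²−: Each fluoride is −1; each acetylacetonate is −1; balancing the −2 overall charge requires Cu(II). Copper is a group-11 element; Cu(II) is therefore d⁹. The t₂g⁶e_g³ configuration has an unevenly filled e_g set; the Jahn–Teller theorem predicts a tetragonal distortion (typically axial elongation) to lift the degeneracy.

[CuF₂(acac)₂]²−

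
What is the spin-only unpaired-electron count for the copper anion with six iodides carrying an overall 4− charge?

Ligand charges: each iodide is −1. With an overall charge of −4 the copper centre must be in the +2 oxidation state.
Copper is a group-11 element; Cu(II) is therefore d⁹.
In an octahedral field the d⁹ configuration is t₂g⁶e_g³ (only one arrangement possible), giving 1 unpaired electron.

1 unpaired electron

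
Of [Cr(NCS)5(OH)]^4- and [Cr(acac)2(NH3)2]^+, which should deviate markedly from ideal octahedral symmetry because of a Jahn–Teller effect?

[Cr(NCS)5(OH)]^4-: Each isothiocyanate is −1; each hydroxide is −1; balancing the −4 overall charge requires Cr(II). Cr sits in group 6, so the d-electron count is 6 − 2 = 4. Hydroxide and isothiocyanate are weak-field ligands for a first-row metal, so the complex is high-spin. The t₂g³e_g¹ (high-spin) configuration has an unevenly filled e_g set; the Jahn–Teller theorem predicts a tetragonal distortion (typically axial elongation) to lift the degeneracy.
[Cr(acac)2(NH3)2]^+: Each acetylacetonate is −1; ammonia is neutral; balancing the +1 overall charge requires Cr(III). Chromium is a group-6 element; Cr(III) is therefore d³. The d³ configuration leaves the e_g set evenly filled (or empty) — no strong Jahn–Teller driving force.

[Cr(NCS)5(OH)]^4-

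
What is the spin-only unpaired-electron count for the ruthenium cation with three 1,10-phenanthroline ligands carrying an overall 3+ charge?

Summing ligand charges against the +3 overall charge gives an oxidation state of +3 for ruthenium.
Ru sits in group 8, so the d-electron count is 8 − 3 = 5.
Counting donor atoms: 3×1,10-phenanthroline (bidentate) → 6 donors. Coordination number = 6.
The spin state decides the count: a 4d ion has a large Δₒ and is invariably low-spin.
An octahedral low-spin d⁵ ion is t₂g⁵e_g⁰, giving 1 unpaired electron.

1 unpaired electron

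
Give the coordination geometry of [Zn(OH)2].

Each hydroxide is −1; balancing the 0 overall charge requires Zn(II).
Group 12 minus oxidation state 2 gives a d¹⁰ configuration.
Coordination number: 2.
A d¹⁰ ion with only two ligands adopts a linear arrangement (sp hybridisation; no CFSE preference).

linear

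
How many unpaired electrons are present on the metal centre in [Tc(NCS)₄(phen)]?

3 unpaired electrons

Each isothiocyanate is −1; 1,10-phenanthroline is neutral; balancing the 0 overall charge requires Tc(IV).
Group 7 minus oxidation state 4 gives a d³ configuration.
Counting donor atoms: 4×isothiocyanate (monodentate) → 4 donors; 1×1,10-phenanthroline (bidentate) → 2 donors. Coordination number = 6.
In an octahedral field the d³ configuration is t₂g³e_g⁰ (only one arrangement possible), giving 3 unpaired electrons.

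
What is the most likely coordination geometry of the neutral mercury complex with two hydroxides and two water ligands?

Each hydroxide is −1; water is neutral; balancing the 0 overall charge requires Hg(II).
Group 12 minus oxidation state 2 gives a d¹⁰ configuration.
With 4 monodentate ligands the coordination number is 4.
A d¹⁰ ion has no crystal-field stabilisation preference between square planar and tetrahedral, so four ligands adopt the sterically favoured tetrahedral geometry.

tetrahedral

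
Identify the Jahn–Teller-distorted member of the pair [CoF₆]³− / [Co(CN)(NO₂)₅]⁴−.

[CoF₆]³−: Each fluoride is −1; balancing the −3 overall charge requires Co(III). Cobalt is a group-9 element; Co(III) is therefore d⁶. Fluoride is the one ligand weak enough to leave Co(III) high-spin — [CoF₆]³⁻ is the classic exception. The d⁶ configuration leaves the e_g set evenly filled (or empty) — no strong Jahn–Teller driving force.
[Co(CN)(NO₂)₅]⁴−: Each cyanide is −1; each nitro (N-bound nitrite) is −1; balancing the −4 overall charge requires Co(II). Cobalt is a group-9 element; Co(II) is therefore d⁷. Cyanide and nitro (N-bound nitrite) are strong-field ligands (high in the spectrochemical series) for a first-row metal, so the complex is low-spin. The t₂g⁶e_g¹ (low-spin) configuration has an unevenly filled e_g set; the Jahn–Teller theorem predicts a tetragonal distortion (typically axial elongation) to lift the degeneracy.

[Co(CN)(NO₂)₅]⁴−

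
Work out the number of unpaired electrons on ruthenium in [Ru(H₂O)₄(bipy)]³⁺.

1 unpaired electron

Ligand charges: water is neutral; 2,2′-bipyridine is neutral. With an overall charge of +3 the ruthenium centre must be in the +3 oxidation state.
Ruthenium is a group-8 element; Ru(III) is therefore d⁵.
Counting donor atoms: 4×water (monodentate) → 4 donors; 1×2,2′-bipyridine (bidentate) → 2 donors. Coordination number = 6.
The spin state decides the count: a 4d ion has a large Δₒ and is invariably low-spin.
An octahedral low-spin d⁵ ion is t₂g⁵e_g⁰, giving 1 unpaired electron.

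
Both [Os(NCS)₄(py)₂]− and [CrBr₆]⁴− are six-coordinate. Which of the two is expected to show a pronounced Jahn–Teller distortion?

[Os(NCS)₄(py)₂]−: Summing ligand charges against the −1 overall charge gives an oxidation state of +3 for osmium. Group 8 minus oxidation state 3 gives a d⁵ configuration. A 5d ion has a large Δₒ and is invariably low-spin. The d⁵ configuration leaves the e_g set evenly filled (or empty) — no strong Jahn–Teller driving force.
[CrBr₆]⁴−: Summing ligand charges against the −4 overall charge gives an oxidation state of +2 for chromium. Chromium is a group-6 element; Cr(II) is therefore d⁴. Bromide is a weak-field ligand for a first-row metal, so the complex is high-spin. The t₂g³e_g¹ (high-spin) configuration has an unevenly filled e_g set; the Jahn–Teller theorem predicts a tetragonal distortion (typically axial elongation) to lift the degeneracy.

[CrBr₆]⁴−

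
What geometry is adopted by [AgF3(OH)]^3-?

tetrahedral

Ligand charges: each fluoride is −1; each hydroxide is −1. With an overall charge of −3 the silver centre must be in the +1 oxidation state.
Silver is a group-11 element; Ag(I) is therefore d¹⁰.
With 4 monodentate ligands the coordination number is 4.
A d¹⁰ ion has no crystal-field stabilisation preference between square planar and tetrahedral, so four ligands adopt the sterically favoured tetrahedral geometry.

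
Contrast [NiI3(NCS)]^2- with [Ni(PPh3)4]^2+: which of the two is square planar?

[Ni(PPh3)4]^2+

For [NiI3(NCS)]^2-: Summing ligand charges against the −2 overall charge gives an oxidation state of +2 for nickel. Ni sits in group 10, so the d-electron count is 10 − 2 = 8. Iodide and isothiocyanate are weak-field ligands. With weak-field ligands the CFSE gain from square planar is small, so a 3d d⁸ ion takes the sterically preferred tetrahedral geometry. → tetrahedral.
For [Ni(PPh3)4]^2+: Ligand charges: triphenylphosphine is neutral. With an overall charge of +2 the nickel centre must be in the +2 oxidation state. Nickel is a group-10 element; Ni(II) is therefore d⁸. Triphenylphosphine is a strong-field ligand (high in the spectrochemical series). A 3d d⁸ ion with strong-field ligands gains enough CFSE to favour square planar over tetrahedral. → square planar.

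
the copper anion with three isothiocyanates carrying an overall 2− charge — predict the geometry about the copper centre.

Each isothiocyanate is −1; balancing the −2 overall charge requires Cu(I).
Cu sits in group 11, so the d-electron count is 11 − 1 = 10.
Coordination number: 3.
Three ligands around a d¹⁰ centre minimise repulsion in a trigonal-planar arrangement.

trigonal planar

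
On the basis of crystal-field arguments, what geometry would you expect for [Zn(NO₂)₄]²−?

Each nitro (N-bound nitrite) is −1; balancing the −2 overall charge requires Zn(II).
Zinc is a group-12 element; Zn(II) is therefore d¹⁰.
With 4 monodentate ligands the coordination number is 4.
A d¹⁰ ion has no crystal-field stabilisation preference between square planar and tetrahedral, so four ligands adopt the sterically favoured tetrahedral geometry.

tetrahedral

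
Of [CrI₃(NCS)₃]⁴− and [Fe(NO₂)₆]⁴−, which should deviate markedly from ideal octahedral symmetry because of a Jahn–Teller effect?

[CrI₃(NCS)₃]⁴−

[CrI₃(NCS)₃]⁴−: Summing ligand charges against the −4 overall charge gives an oxidation state of +2 for chromium. Chromium is a group-6 element; Cr(II) is therefore d⁴. Iodide and isothiocyanate are weak-field ligands for a first-row metal, so the complex is high-spin. The t₂g³e_g¹ (high-spin) configuration has an unevenly filled e_g set; the Jahn–Teller theorem predicts a tetragonal distortion (typically axial elongation) to lift the degeneracy.
[Fe(NO₂)₆]⁴−: Ligand charges: each nitro (N-bound nitrite) is −1. With an overall charge of −4 the iron centre must be in the +2 oxidation state. Group 8 minus oxidation state 2 gives a d⁶ configuration. Nitro (N-bound nitrite) is a strong-field ligand (high in the spectrochemical series) for a first-row metal, so the complex is low-spin. The d⁶ configuration leaves the e_g set evenly filled (or empty) — no strong Jahn–Teller driving force.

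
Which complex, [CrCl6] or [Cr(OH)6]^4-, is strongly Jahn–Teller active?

[Cr(OH)6]^4-

[CrCl6]: Summing ligand charges against the 0 overall charge gives an oxidation state of +6 for chromium. Cr sits in group 6, so the d-electron count is 6 − 6 = 0. The d⁰ configuration leaves the e_g set evenly filled (or empty) — no strong Jahn–Teller driving force.
[Cr(OH)6]^4-: Ligand charges: each hydroxide is −1. With an overall charge of −4 the chromium centre must be in the +2 oxidation state. Chromium is a group-6 element; Cr(II) is therefore d⁴. Hydroxide is a weak-field ligand for a first-row metal, so the complex is high-spin. The t₂g³e_g¹ (high-spin) configuration has an unevenly filled e_g set; the Jahn–Teller theorem predicts a tetragonal distortion (typically axial elongation) to lift the degeneracy.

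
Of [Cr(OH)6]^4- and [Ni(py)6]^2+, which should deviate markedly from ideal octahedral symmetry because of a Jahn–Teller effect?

[Cr(OH)6]^4-

[Cr(OH)6]^4-: Each hydroxide is −1; balancing the −4 overall charge requires Cr(II). Cr sits in group 6, so the d-electron count is 6 − 2 = 4. Hydroxide is a weak-field ligand for a first-row metal, so the complex is high-spin. The t₂g³e_g¹ (high-spin) configuration has an unevenly filled e_g set; the Jahn–Teller theorem predicts a tetragonal distortion (typically axial elongation) to lift the degeneracy.
[Ni(py)6]^2+: Pyridine is neutral; balancing the +2 overall charge requires Ni(II). Nickel is a group-10 element; Ni(II) is therefore d⁸. The d⁸ configuration leaves the e_g set evenly filled (or empty) — no strong Jahn–Teller driving force.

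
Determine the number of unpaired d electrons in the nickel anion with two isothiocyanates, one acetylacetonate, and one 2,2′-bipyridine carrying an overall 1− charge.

2

Ligand charges: each isothiocyanate is −1; each acetylacetonate is −1; 2,2′-bipyridine is neutral. With an overall charge of −1 the nickel centre must be in the +2 oxidation state.
Group 10 minus oxidation state 2 gives a d⁸ configuration.
Counting donor atoms: 2×isothiocyanate (monodentate) → 2 donors; 1×acetylacetonate (bidentate) → 2 donors; 1×2,2′-bipyridine (bidentate) → 2 donors. Coordination number = 6.
In an octahedral field the d⁸ configuration is t₂g⁶e_g² (only one arrangement possible), giving 2 unpaired electrons.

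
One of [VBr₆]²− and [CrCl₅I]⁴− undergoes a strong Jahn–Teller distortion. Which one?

[CrCl₅I]⁴−

[VBr₆]²−: Each bromide is −1; balancing the −2 overall charge requires V(IV). V sits in group 5, so the d-electron count is 5 − 4 = 1. The d¹ configuration leaves the e_g set evenly filled (or empty) — no strong Jahn–Teller driving force.
[CrCl₅I]⁴−: Ligand charges: each chloride is −1; each iodide is −1. With an overall charge of −4 the chromium centre must be in the +2 oxidation state. Cr sits in group 6, so the d-electron count is 6 − 2 = 4. Chloride and iodide are weak-field ligands for a first-row metal, so the complex is high-spin. The t₂g³e_g¹ (high-spin) configuration has an unevenly filled e_g set; the Jahn–Teller theorem predicts a tetragonal distortion (typically axial elongation) to lift the degeneracy.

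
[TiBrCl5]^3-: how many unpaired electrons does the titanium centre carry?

1 unpaired electron

Ligand charges: each bromide is −1; each chloride is −1. With an overall charge of −3 the titanium centre must be in the +3 oxidation state.
Titanium is a group-4 element; Ti(III) is therefore d¹.
In an octahedral field the d¹ configuration is t₂g¹e_g⁰ (only one arrangement possible), giving 1 unpaired electron.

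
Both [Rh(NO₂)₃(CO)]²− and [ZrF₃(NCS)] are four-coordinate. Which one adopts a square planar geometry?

[Rh(NO₂)₃(CO)]²−

For [Rh(NO₂)₃(CO)]²−: Ligand charges: each nitro (N-bound nitrite) is −1; carbonyl is neutral. With an overall charge of −2 the rhodium centre must be in the +1 oxidation state. Rh sits in group 9, so the d-electron count is 9 − 1 = 8. A 4d d⁸ ion has a large crystal-field splitting; square planar leaves the high-energy d_{x²−y²} orbital empty and maximises CFSE. → square planar.
For [ZrF₃(NCS)]: Each fluoride is −1; each isothiocyanate is −1; balancing the 0 overall charge requires Zr(IV). Zirconium is a group-4 element; Zr(IV) is therefore d⁰. A d⁰ ion has no crystal-field stabilisation preference between square planar and tetrahedral, so four ligands adopt the sterically favoured tetrahedral geometry. → tetrahedral.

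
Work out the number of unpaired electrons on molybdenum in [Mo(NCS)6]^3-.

3

Summing ligand charges against the −3 overall charge gives an oxidation state of +3 for molybdenum.
Mo sits in group 6, so the d-electron count is 6 − 3 = 3.
In an octahedral field the d³ configuration is t₂g³e_g⁰ (only one arrangement possible), giving 3 unpaired electrons.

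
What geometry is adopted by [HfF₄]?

Ligand charges: each fluoride is −1. With an overall charge of 0 the hafnium centre must be in the +4 oxidation state.
Hafnium is a group-4 element; Hf(IV) is therefore d⁰.
Coordination number: 4.
A d⁰ ion has no crystal-field stabilisation preference between square planar and tetrahedral, so four ligands adopt the sterically favoured tetrahedral geometry.

tetrahedral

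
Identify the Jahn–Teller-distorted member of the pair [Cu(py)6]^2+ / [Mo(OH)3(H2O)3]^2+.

[Cu(py)6]^2+

[Cu(py)6]^2+: Pyridine is neutral; balancing the +2 overall charge requires Cu(II). Group 11 minus oxidation state 2 gives a d⁹ configuration. The t₂g⁶e_g³ configuration has an unevenly filled e_g set; the Jahn–Teller theorem predicts a tetragonal distortion (typically axial elongation) to lift the degeneracy.
[Mo(OH)3(H2O)3]^2+: Each hydroxide is −1; water is neutral; balancing the +2 overall charge requires Mo(V). Mo sits in group 6, so the d-electron count is 6 − 5 = 1. The d¹ configuration leaves the e_g set evenly filled (or empty) — no strong Jahn–Teller driving force.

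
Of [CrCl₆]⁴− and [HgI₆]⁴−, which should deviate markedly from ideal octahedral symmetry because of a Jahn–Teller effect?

[CrCl₆]⁴−: Each chloride is −1; balancing the −4 overall charge requires Cr(II). Group 6 minus oxidation state 2 gives a d⁴ configuration. Chloride is a weak-field ligand for a first-row metal, so the complex is high-spin. The t₂g³e_g¹ (high-spin) configuration has an unevenly filled e_g set; the Jahn–Teller theorem predicts a tetragonal distortion (typically axial elongation) to lift the degeneracy.
[HgI₆]⁴−: Summing ligand charges against the −4 overall charge gives an oxidation state of +2 for mercury. Hg sits in group 12, so the d-electron count is 12 − 2 = 10. The d¹⁰ configuration leaves the e_g set evenly filled (or empty) — no strong Jahn–Teller driving force.

[CrCl₆]⁴−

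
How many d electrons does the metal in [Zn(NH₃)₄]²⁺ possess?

Summing ligand charges against the +2 overall charge gives an oxidation state of +2 for zinc.
Zinc is a group-12 element; Zn(II) is therefore d¹⁰.

d¹⁰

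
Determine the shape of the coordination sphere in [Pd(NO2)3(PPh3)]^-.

square planar

Ligand charges: each nitro (N-bound nitrite) is −1; triphenylphosphine is neutral. With an overall charge of −1 the palladium centre must be in the +2 oxidation state.
Palladium is a group-10 element; Pd(II) is therefore d⁸.
With 4 monodentate ligands the coordination number is 4.
A 4d d⁸ ion has a large crystal-field splitting; square planar leaves the high-energy d_{x²−y²} orbital empty and maximises CFSE.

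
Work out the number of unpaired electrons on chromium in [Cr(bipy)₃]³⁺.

Ligand charges: 2,2′-bipyridine is neutral. With an overall charge of +3 the chromium centre must be in the +3 oxidation state.
Group 6 minus oxidation state 3 gives a d³ configuration.
Counting donor atoms: 3×2,2′-bipyridine (bidentate) → 6 donors. Coordination number = 6.
In an octahedral field the d³ configuration is t₂g³e_g⁰ (only one arrangement possible), giving 3 unpaired electrons.

3 unpaired electrons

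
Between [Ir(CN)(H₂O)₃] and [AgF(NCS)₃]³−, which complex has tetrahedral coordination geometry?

[AgF(NCS)₃]³−

For [Ir(CN)(H₂O)₃]: Summing ligand charges against the 0 overall charge gives an oxidation state of +1 for iridium. Iridium is a group-9 element; Ir(I) is therefore d⁸. A 5d d⁸ ion has a large crystal-field splitting; square planar leaves the high-energy d_{x²−y²} orbital empty and maximises CFSE. → square planar.
For [AgF(NCS)₃]³−: Each fluoride is −1; each isothiocyanate is −1; balancing the −3 overall charge requires Ag(I). Silver is a group-11 element; Ag(I) is therefore d¹⁰. A d¹⁰ ion has no crystal-field stabilisation preference between square planar and tetrahedral, so four ligands adopt the sterically favoured tetrahedral geometry. → tetrahedral.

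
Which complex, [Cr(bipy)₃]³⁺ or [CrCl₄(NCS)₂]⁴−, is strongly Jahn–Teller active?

[CrCl₄(NCS)₂]⁴−

[Cr(bipy)₃]³⁺: Summing ligand charges against the +3 overall charge gives an oxidation state of +3 for chromium. Cr sits in group 6, so the d-electron count is 6 − 3 = 3. The d³ configuration leaves the e_g set evenly filled (or empty) — no strong Jahn–Teller driving force.
[CrCl₄(NCS)₂]⁴−: Summing ligand charges against the −4 overall charge gives an oxidation state of +2 for chromium. Cr sits in group 6, so the d-electron count is 6 − 2 = 4. Chloride and isothiocyanate are weak-field ligands for a first-row metal, so the complex is high-spin. The t₂g³e_g¹ (high-spin) configuration has an unevenly filled e_g set; the Jahn–Teller theorem predicts a tetragonal distortion (typically axial elongation) to lift the degeneracy.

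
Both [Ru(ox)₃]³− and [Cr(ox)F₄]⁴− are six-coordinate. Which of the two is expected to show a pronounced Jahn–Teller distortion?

[Ru(ox)₃]³−: Ligand charges: each oxalate is −2. With an overall charge of −3 the ruthenium centre must be in the +3 oxidation state. Group 8 minus oxidation state 3 gives a d⁵ configuration. A 4d ion has a large Δₒ and is invariably low-spin. The d⁵ configuration leaves the e_g set evenly filled (or empty) — no strong Jahn–Teller driving force.
[Cr(ox)F₄]⁴−: Ligand charges: each oxalate is −2; each fluoride is −1. With an overall charge of −4 the chromium centre must be in the +2 oxidation state. Group 6 minus oxidation state 2 gives a d⁴ configuration. Fluoride and oxalate are weak-field ligands for a first-row metal, so the complex is high-spin. The t₂g³e_g¹ (high-spin) configuration has an unevenly filled e_g set; the Jahn–Teller theorem predicts a tetragonal distortion (typically axial elongation) to lift the degeneracy.

[Cr(ox)F₄]⁴−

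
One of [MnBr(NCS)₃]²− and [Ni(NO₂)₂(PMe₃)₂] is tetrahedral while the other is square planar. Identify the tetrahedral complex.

[MnBr(NCS)₃]²−

For [MnBr(NCS)₃]²−: Ligand charges: each bromide is −1; each isothiocyanate is −1. With an overall charge of −2 the manganese centre must be in the +2 oxidation state. Group 7 minus oxidation state 2 gives a d⁵ configuration. A high-spin d⁵ ion has zero CFSE in either geometry, so four ligands adopt the sterically favoured tetrahedral geometry. → tetrahedral.
For [Ni(NO₂)₂(PMe₃)₂]: Each nitro (N-bound nitrite) is −1; trimethylphosphine is neutral; balancing the 0 overall charge requires Ni(II). Nickel is a group-10 element; Ni(II) is therefore d⁸. Nitro (N-bound nitrite) and trimethylphosphine are strong-field ligands (high in the spectrochemical series). A 3d d⁸ ion with strong-field ligands gains enough CFSE to favour square planar over tetrahedral. → square planar.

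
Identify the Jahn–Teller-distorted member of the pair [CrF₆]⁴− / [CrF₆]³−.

[CrF₆]⁴−

[CrF₆]⁴−: Summing ligand charges against the −4 overall charge gives an oxidation state of +2 for chromium. Cr sits in group 6, so the d-electron count is 6 − 2 = 4. Fluoride is a weak-field ligand for a first-row metal, so the complex is high-spin. The t₂g³e_g¹ (high-spin) configuration has an unevenly filled e_g set; the Jahn–Teller theorem predicts a tetragonal distortion (typically axial elongation) to lift the degeneracy.
[CrF₆]³−: Ligand charges: each fluoride is −1. With an overall charge of −3 the chromium centre must be in the +3 oxidation state. Chromium is a group-6 element; Cr(III) is therefore d³. The d³ configuration leaves the e_g set evenly filled (or empty) — no strong Jahn–Teller driving force.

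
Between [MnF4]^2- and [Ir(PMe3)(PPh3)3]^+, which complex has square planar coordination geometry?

For [MnF4]^2-: Summing ligand charges against the −2 overall charge gives an oxidation state of +2 for manganese. Mn sits in group 7, so the d-electron count is 7 − 2 = 5. A high-spin d⁵ ion has zero CFSE in either geometry, so four ligands adopt the sterically favoured tetrahedral geometry. → tetrahedral.
For [Ir(PMe3)(PPh3)3]^+: Trimethylphosphine is neutral; triphenylphosphine is neutral; balancing the +1 overall charge requires Ir(I). Group 9 minus oxidation state 1 gives a d⁸ configuration. A 5d d⁸ ion has a large crystal-field splitting; square planar leaves the high-energy d_{x²−y²} orbital empty and maximises CFSE. → square planar.

[Ir(PMe3)(PPh3)3]^+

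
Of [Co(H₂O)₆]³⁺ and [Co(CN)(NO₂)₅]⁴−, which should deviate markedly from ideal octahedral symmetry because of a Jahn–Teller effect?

[Co(CN)(NO₂)₅]⁴−

[Co(H₂O)₆]³⁺: Ligand charges: water is neutral. With an overall charge of +3 the cobalt centre must be in the +3 oxidation state. Group 9 minus oxidation state 3 gives a d⁶ configuration. Co(III) has an exceptionally large octahedral splitting and is low-spin with essentially every ligand except fluoride. The d⁶ configuration leaves the e_g set evenly filled (or empty) — no strong Jahn–Teller driving force.
[Co(CN)(NO₂)₅]⁴−: Each cyanide is −1; each nitro (N-bound nitrite) is −1; balancing the −4 overall charge requires Co(II). Cobalt is a group-9 element; Co(II) is therefore d⁷. Cyanide and nitro (N-bound nitrite) are strong-field ligands (high in the spectrochemical series) for a first-row metal, so the complex is low-spin. The t₂g⁶e_g¹ (low-spin) configuration has an unevenly filled e_g set; the Jahn–Teller theorem predicts a tetragonal distortion (typically axial elongation) to lift the degeneracy.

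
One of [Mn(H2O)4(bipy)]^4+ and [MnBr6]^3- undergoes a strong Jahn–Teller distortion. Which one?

[Mn(H2O)4(bipy)]^4+: Water is neutral; 2,2′-bipyridine is neutral; balancing the +4 overall charge requires Mn(IV). Manganese is a group-7 element; Mn(IV) is therefore d³. The d³ configuration leaves the e_g set evenly filled (or empty) — no strong Jahn–Teller driving force.
[MnBr6]^3-: Summing ligand charges against the −3 overall charge gives an oxidation state of +3 for manganese. Mn sits in group 7, so the d-electron count is 7 − 3 = 4. Bromide is a weak-field ligand for a first-row metal, so the complex is high-spin. The t₂g³e_g¹ (high-spin) configuration has an unevenly filled e_g set; the Jahn–Teller theorem predicts a tetragonal distortion (typically axial elongation) to lift the degeneracy.

[MnBr6]^3-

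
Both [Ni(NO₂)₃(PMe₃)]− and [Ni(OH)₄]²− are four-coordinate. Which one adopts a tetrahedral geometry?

[Ni(OH)₄]²−

For [Ni(NO₂)₃(PMe₃)]−: Summing ligand charges against the −1 overall charge gives an oxidation state of +2 for nickel. Nickel is a group-10 element; Ni(II) is therefore d⁸. Nitro (N-bound nitrite) and trimethylphosphine are strong-field ligands (high in the spectrochemical series). A 3d d⁸ ion with strong-field ligands gains enough CFSE to favour square planar over tetrahedral. → square planar.
For [Ni(OH)₄]²−: Summing ligand charges against the −2 overall charge gives an oxidation state of +2 for nickel. Nickel is a group-10 element; Ni(II) is therefore d⁸. Hydroxide is a weak-field ligand. With weak-field ligands the CFSE gain from square planar is small, so a 3d d⁸ ion takes the sterically preferred tetrahedral geometry. → tetrahedral.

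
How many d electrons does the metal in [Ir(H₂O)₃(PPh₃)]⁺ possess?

d8

Ligand charges: water is neutral; triphenylphosphine is neutral. With an overall charge of +1 the iridium centre must be in the +1 oxidation state.
Ir sits in group 9, so the d-electron count is 9 − 1 = 8.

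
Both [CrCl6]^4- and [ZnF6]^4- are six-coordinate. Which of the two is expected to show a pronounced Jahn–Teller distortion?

[CrCl6]^4-: Ligand charges: each chloride is −1. With an overall charge of −4 the chromium centre must be in the +2 oxidation state. Cr sits in group 6, so the d-electron count is 6 − 2 = 4. Chloride is a weak-field ligand for a first-row metal, so the complex is high-spin. The t₂g³e_g¹ (high-spin) configuration has an unevenly filled e_g set; the Jahn–Teller theorem predicts a tetragonal distortion (typically axial elongation) to lift the degeneracy.
[ZnF6]^4-: Each fluoride is −1; balancing the −4 overall charge requires Zn(II). Zn sits in group 12, so the d-electron count is 12 − 2 = 10. The d¹⁰ configuration leaves the e_g set evenly filled (or empty) — no strong Jahn–Teller driving force.

[CrCl6]^4-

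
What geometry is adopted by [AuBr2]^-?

linear

Each bromide is −1; balancing the −1 overall charge requires Au(I).
Au sits in group 11, so the d-electron count is 11 − 1 = 10.
Coordination number: 2.
A d¹⁰ ion with only two ligands adopts a linear arrangement (sp hybridisation; no CFSE preference).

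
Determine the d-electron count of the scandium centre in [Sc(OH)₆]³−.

Ligand charges: each hydroxide is −1. With an overall charge of −3 the scandium centre must be in the +3 oxidation state.
Sc sits in group 3, so the d-electron count is 3 − 3 = 0.

d⁰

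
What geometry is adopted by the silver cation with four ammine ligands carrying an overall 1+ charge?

tetrahedral

Summing ligand charges against the +1 overall charge gives an oxidation state of +1 for silver.
Ag sits in group 11, so the d-electron count is 11 − 1 = 10.
With 4 monodentate ligands the coordination number is 4.
A d¹⁰ ion has no crystal-field stabilisation preference between square planar and tetrahedral, so four ligands adopt the sterically favoured tetrahedral geometry.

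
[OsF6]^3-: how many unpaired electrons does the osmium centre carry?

1 unpaired electron

Ligand charges: each fluoride is −1. With an overall charge of −3 the osmium centre must be in the +3 oxidation state.
Group 8 minus oxidation state 3 gives a d⁵ configuration.
The spin state decides the count: a 5d ion has a large Δₒ and is invariably low-spin.
An octahedral low-spin d⁵ ion is t₂g⁵e_g⁰, giving 1 unpaired electron.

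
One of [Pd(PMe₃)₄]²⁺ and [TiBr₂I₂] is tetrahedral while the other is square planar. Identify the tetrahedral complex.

[TiBr₂I₂]

For [Pd(PMe₃)₄]²⁺: Trimethylphosphine is neutral; balancing the +2 overall charge requires Pd(II). Group 10 minus oxidation state 2 gives a d⁸ configuration. A 4d d⁸ ion has a large crystal-field splitting; square planar leaves the high-energy d_{x²−y²} orbital empty and maximises CFSE. → square planar.
For [TiBr₂I₂]: Each bromide is −1; each iodide is −1; balancing the 0 overall charge requires Ti(IV). Ti sits in group 4, so the d-electron count is 4 − 4 = 0. A d⁰ ion has no crystal-field stabilisation preference between square planar and tetrahedral, so four ligands adopt the sterically favoured tetrahedral geometry. → tetrahedral.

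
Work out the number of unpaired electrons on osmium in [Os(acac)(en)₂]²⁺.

1

Each acetylacetonate is −1; ethylenediamine is neutral; balancing the +2 overall charge requires Os(III).
Os sits in group 8, so the d-electron count is 8 − 3 = 5.
Counting donor atoms: 1×acetylacetonate (bidentate) → 2 donors; 2×ethylenediamine (bidentate) → 4 donors. Coordination number = 6.
The spin state decides the count: a 5d ion has a large Δₒ and is invariably low-spin.
An octahedral low-spin d⁵ ion is t₂g⁵e_g⁰, giving 1 unpaired electron.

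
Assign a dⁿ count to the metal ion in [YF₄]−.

d0

Each fluoride is −1; balancing the −1 overall charge requires Y(III).
Y sits in group 3, so the d-electron count is 3 − 3 = 0.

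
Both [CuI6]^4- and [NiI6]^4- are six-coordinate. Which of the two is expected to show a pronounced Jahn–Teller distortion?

[CuI6]^4-: Each iodide is −1; balancing the −4 overall charge requires Cu(II). Cu sits in group 11, so the d-electron count is 11 − 2 = 9. The t₂g⁶e_g³ configuration has an unevenly filled e_g set; the Jahn–Teller theorem predicts a tetragonal distortion (typically axial elongation) to lift the degeneracy.
[NiI6]^4-: Ligand charges: each iodide is −1. With an overall charge of −4 the nickel centre must be in the +2 oxidation state. Nickel is a group-10 element; Ni(II) is therefore d⁸. The d⁸ configuration leaves the e_g set evenly filled (or empty) — no strong Jahn–Teller driving force.

[CuI6]^4-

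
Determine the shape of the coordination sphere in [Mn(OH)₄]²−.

tetrahedral

Summing ligand charges against the −2 overall charge gives an oxidation state of +2 for manganese.
Mn sits in group 7, so the d-electron count is 7 − 2 = 5.
With 4 monodentate ligands the coordination number is 4.
Hydroxide is a weak-field ligand.
A high-spin d⁵ ion has zero CFSE in either geometry, so four ligands adopt the sterically favoured tetrahedral geometry.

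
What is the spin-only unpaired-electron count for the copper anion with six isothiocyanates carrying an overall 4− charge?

Each isothiocyanate is −1; balancing the −4 overall charge requires Cu(II).
Copper is a group-11 element; Cu(II) is therefore d⁹.
In an octahedral field the d⁹ configuration is t₂g⁶e_g³ (only one arrangement possible), giving 1 unpaired electron.

1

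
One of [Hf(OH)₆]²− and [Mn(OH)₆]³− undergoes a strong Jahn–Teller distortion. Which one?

[Hf(OH)₆]²−: Each hydroxide is −1; balancing the −2 overall charge requires Hf(IV). Group 4 minus oxidation state 4 gives a d⁰ configuration. The d⁰ configuration leaves the e_g set evenly filled (or empty) — no strong Jahn–Teller driving force.
[Mn(OH)₆]³−: Summing ligand charges against the −3 overall charge gives an oxidation state of +3 for manganese. Mn sits in group 7, so the d-electron count is 7 − 3 = 4. Hydroxide is a weak-field ligand for a first-row metal, so the complex is high-spin. The t₂g³e_g¹ (high-spin) configuration has an unevenly filled e_g set; the Jahn–Teller theorem predicts a tetragonal distortion (typically axial elongation) to lift the degeneracy.

[Mn(OH)₆]³−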